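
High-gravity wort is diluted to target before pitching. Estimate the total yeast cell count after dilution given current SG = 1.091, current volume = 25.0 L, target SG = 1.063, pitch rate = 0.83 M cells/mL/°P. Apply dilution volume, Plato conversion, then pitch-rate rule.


V_w = V·((SG_c−1)/(SG_t−1)−1);  °P = 259 − 259/SG_t;  cells = rate·(V+V_w)·°P
V_w = 25.0·((1.091−1)/(1.063−1)−1) = 11.1111
V_final = 25.0 + 11.1111 = 36.1111
°P = 259 − 259/1.063 = 15.3500
cells = 0.83·36.1111·15.3500

460.0722 billion cells


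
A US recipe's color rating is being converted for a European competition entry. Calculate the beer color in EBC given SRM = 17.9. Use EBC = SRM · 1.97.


EBC = 17.9 · 1.97

35.2630 EBC


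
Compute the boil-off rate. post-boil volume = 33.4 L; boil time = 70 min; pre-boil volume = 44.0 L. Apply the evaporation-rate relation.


rate = (V_pre − V_post) / (t_min/60)
rate = (44.0 − 33.4) / (70/60)

9.0857 L/hr


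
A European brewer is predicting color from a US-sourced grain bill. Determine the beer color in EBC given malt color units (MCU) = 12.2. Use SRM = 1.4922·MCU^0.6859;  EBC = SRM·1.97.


SRM = 1.4922·12.2^0.6859 = 8.2978
EBC = 8.2978·1.97

16.3466 EBC


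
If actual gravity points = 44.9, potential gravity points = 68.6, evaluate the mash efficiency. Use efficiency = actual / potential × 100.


efficiency = 44.9 / 68.6 × 100

65.4519 %


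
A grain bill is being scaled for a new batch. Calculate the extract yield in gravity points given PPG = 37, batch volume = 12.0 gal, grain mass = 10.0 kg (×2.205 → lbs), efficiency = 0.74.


points = lbs × PPG × eff / vol
lbs = 10.0 × 2.205 = 22.0500
points = 22.0500 × 37 × 0.74 / 12.0

50.3108 points


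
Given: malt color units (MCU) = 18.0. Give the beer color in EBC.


SRM = 1.4922·MCU^0.6859;  EBC = SRM·1.97
SRM = 1.4922·18.0^0.6859 = 10.8347
EBC = 10.8347·1.97

21.3444 EBC


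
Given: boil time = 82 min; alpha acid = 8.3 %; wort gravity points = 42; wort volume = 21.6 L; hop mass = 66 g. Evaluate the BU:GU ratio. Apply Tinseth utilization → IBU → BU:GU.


U = 1.65·0.000125^(GP/1000)·(1−e^(−0.04t))/4.15;  IBU = (α/100)·m·U·1000/V;  BU:GU = IBU/GP
U = 1.65·0.000125^(42/1000)·(1−e^(−0.04·82))/4.15 = 0.2623
IBU = (8.3/100)·66·0.2623·1000/21.6 = 66.5300
BU:GU = 66.5300/42

1.5840


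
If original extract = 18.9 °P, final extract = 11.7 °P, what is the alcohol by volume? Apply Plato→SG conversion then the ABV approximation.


SG = 259/(259 − P);  ABV = (OG − FG)·131.25
OG = 259/(259 − 18.9) = 1.0787
FG = 259/(259 − 11.7) = 1.0473
ABV = (1.0787 − 1.0473)·131.25

4.1221 % ABV


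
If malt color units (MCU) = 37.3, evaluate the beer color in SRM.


SRM = 1.4922 · MCU^0.6859
SRM = 1.4922 · 37.3^0.6859

17.8592 SRM


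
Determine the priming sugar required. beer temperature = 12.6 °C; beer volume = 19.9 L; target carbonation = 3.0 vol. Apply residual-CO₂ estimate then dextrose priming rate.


residual = 14.695·(0.01821 + 0.09011·e^(−0.04·T));  sugar = (target − residual)·4.0·V
residual = 14.695·(0.01821 + 0.09011·e^(−0.04·12.6)) = 1.0675
sugar = (3.0 − 1.0675)·4.0·19.9

153.8240 g


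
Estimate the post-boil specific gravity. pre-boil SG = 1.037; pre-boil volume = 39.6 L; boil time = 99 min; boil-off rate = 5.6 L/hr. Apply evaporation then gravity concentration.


V_post = V_pre − rate·(t/60);  SG_post = 1 + (SG_pre−1)·V_pre/V_post
V_post = 39.6 − 5.6·(99/60) = 30.3600
SG_post = 1 + (1.037 − 1)·39.6/30.3600

1.0483


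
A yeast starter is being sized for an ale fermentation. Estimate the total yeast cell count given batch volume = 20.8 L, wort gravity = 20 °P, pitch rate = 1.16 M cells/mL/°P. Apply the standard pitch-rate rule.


cells (billions) = rate · V_L · °P
cells = 1.16 · 20.8 · 20

482.5600 billion cells


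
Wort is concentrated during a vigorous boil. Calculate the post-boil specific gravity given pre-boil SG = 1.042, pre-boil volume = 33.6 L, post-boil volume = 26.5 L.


SG_post = 1 + (SG_pre − 1)·V_pre/V_post
pts_pre = (1.042 − 1)·1000 = 42.0000
pts_post = 42.0000·33.6/26.5 = 53.2528
SG_post = 1 + 53.2528/1000

1.0533


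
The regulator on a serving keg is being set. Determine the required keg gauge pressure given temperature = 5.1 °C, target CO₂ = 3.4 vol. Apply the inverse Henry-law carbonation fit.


psi = vols/(0.01821 + 0.09011·e^(−0.04·T)) − 14.695
psi = 3.4/(0.01821 + 0.09011·e^(−0.04·5.1)) − 14.695

22.3859 psi


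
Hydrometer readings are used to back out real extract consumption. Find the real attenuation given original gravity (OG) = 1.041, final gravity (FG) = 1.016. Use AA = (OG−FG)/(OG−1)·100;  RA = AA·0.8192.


AA = (1.041 − 1.016)/(1.041 − 1)·100 = 60.9756
RA = 60.9756·0.8192

49.9512 %


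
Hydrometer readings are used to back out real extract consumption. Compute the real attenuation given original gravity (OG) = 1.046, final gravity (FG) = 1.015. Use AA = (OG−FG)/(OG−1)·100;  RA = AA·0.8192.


AA = (1.046 − 1.015)/(1.046 − 1)·100 = 67.3913
RA = 67.3913·0.8192

55.2070 %


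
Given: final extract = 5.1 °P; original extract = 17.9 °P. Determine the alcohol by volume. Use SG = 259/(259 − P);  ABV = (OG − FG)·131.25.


OG = 259/(259 − 17.9) = 1.0742
FG = 259/(259 − 5.1) = 1.0201
ABV = (1.0742 − 1.0201)·131.25

7.1080 % ABV


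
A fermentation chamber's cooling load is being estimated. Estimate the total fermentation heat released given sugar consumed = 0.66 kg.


Q = m_sugar · 590 kJ/kg
Q = 0.66 · 590

389.4000 kJ


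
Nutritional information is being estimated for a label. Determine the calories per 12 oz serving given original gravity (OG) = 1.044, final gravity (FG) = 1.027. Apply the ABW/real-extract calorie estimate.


ABW = (OG−FG)·131.25·0.79/FG;  °P = 259 − 259/SG (for OG→OE and FG→AE);  RE = 0.1808·OE + 0.8192·AE;  Cal = (6.9·ABW + 4·(RE−0.1))·FG·3.55
ABW = (1.044 − 1.027)·131.25·0.79/1.027 = 1.7163
OE = 259 − 259/1.044 = 10.9157 °P
AE = 259 − 259/1.027 = 6.8092 °P
RE = 0.1808·10.9157 + 0.8192·6.8092 = 7.5516 °P
Cal = (6.9·1.7163 + 4·(7.5516−0.1))·1.027·3.55

151.8470 kcal


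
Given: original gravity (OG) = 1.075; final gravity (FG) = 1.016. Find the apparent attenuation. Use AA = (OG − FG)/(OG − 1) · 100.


AA = (1.075 − 1.016)/(1.075 − 1) · 100

78.6667 %


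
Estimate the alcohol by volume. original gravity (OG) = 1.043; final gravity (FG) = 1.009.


ABV = (OG − FG) · 131.25
ABV = (1.043 − 1.009) · 131.25

4.4625 % ABV


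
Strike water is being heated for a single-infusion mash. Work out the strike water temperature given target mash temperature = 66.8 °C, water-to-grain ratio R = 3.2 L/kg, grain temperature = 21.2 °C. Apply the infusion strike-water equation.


T_strike = (0.41/R)·(T_mash − T_grain) + T_mash
T_strike = (0.41/3.2)·(66.8 − 21.2) + 66.8

72.6425 °C


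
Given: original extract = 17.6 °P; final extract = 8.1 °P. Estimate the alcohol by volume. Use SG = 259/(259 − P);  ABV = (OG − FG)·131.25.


OG = 259/(259 − 17.6) = 1.0729
FG = 259/(259 − 8.1) = 1.0323
ABV = (1.0729 − 1.0323)·131.25

5.3319 % ABV


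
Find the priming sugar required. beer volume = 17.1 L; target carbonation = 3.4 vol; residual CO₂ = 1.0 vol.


sugar = (target − residual)·4.0·V
sugar = (3.4 − 1.0)·4.0·17.1

164.1600 g


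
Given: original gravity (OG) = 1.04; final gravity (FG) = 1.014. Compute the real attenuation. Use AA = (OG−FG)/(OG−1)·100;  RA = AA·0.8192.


AA = (1.04 − 1.014)/(1.04 − 1)·100 = 65.0000
RA = 65.0000·0.8192

53.2480 %


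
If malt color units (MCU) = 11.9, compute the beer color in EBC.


SRM = 1.4922·MCU^0.6859;  EBC = SRM·1.97
SRM = 1.4922·11.9^0.6859 = 8.1573
EBC = 8.1573·1.97

16.0698 EBC


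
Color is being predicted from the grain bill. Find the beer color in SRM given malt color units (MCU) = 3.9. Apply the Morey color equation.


SRM = 1.4922 · MCU^0.6859
SRM = 1.4922 · 3.9^0.6859

3.7952 SRM


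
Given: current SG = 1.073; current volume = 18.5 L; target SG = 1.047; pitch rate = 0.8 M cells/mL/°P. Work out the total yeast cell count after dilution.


V_w = V·((SG_c−1)/(SG_t−1)−1);  °P = 259 − 259/SG_t;  cells = rate·(V+V_w)·°P
V_w = 18.5·((1.073−1)/(1.047−1)−1) = 10.2340
V_final = 18.5 + 10.2340 = 28.7340
°P = 259 − 259/1.047 = 11.6266
cells = 0.8·28.7340·11.6266

267.2623 billion cells


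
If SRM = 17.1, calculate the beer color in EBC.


EBC = SRM · 1.97
EBC = 17.1 · 1.97

33.6870 EBC


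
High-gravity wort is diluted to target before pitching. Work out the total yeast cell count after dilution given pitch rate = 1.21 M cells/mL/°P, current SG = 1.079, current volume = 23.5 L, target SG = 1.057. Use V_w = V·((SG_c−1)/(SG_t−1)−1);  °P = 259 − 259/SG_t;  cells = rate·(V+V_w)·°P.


V_w = 23.5·((1.079−1)/(1.057−1)−1) = 9.0702
V_final = 23.5 + 9.0702 = 32.5702
°P = 259 − 259/1.057 = 13.9669
cells = 1.21·32.5702·13.9669

550.4338 billion cells


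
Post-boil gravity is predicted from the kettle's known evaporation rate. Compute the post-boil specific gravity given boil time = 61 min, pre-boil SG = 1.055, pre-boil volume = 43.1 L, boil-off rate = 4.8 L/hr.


V_post = V_pre − rate·(t/60);  SG_post = 1 + (SG_pre−1)·V_pre/V_post
V_post = 43.1 − 4.8·(61/60) = 38.2200
SG_post = 1 + (1.055 − 1)·43.1/38.2200

1.0620


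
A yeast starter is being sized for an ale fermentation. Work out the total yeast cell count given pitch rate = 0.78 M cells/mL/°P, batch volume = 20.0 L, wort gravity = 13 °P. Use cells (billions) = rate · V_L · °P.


cells = 0.78 · 20.0 · 13

202.8000 billion cells


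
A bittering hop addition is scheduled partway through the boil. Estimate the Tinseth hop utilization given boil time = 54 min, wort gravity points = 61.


U = 1.65·0.000125^(GP/1000) · (1 − e^(−0.04·t))/4.15
bigness = 1.65·0.000125^(61/1000) = 0.9537
boil_factor = (1 − e^(−0.04·54))/4.15 = 0.2132
U = 0.9537 · 0.2132

0.2033


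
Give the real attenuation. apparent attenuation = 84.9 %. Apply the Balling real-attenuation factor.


RA = AA · 0.8192
RA = 84.9 · 0.8192

69.5501 %


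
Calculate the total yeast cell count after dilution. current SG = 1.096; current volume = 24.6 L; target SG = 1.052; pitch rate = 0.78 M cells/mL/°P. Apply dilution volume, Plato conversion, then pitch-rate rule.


V_w = V·((SG_c−1)/(SG_t−1)−1);  °P = 259 − 259/SG_t;  cells = rate·(V+V_w)·°P
V_w = 24.6·((1.096−1)/(1.052−1)−1) = 20.8154
V_final = 24.6 + 20.8154 = 45.4154
°P = 259 − 259/1.052 = 12.8023
cells = 0.78·45.4154·12.8023

453.5080 billion cells


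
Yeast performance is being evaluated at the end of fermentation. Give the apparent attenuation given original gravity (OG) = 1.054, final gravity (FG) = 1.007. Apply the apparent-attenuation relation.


AA = (OG − FG)/(OG − 1) · 100
AA = (1.054 − 1.007)/(1.054 − 1) · 100

87.0370 %


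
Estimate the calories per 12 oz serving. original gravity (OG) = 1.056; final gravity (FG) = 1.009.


ABW = (OG−FG)·131.25·0.79/FG;  °P = 259 − 259/SG (for OG→OE and FG→AE);  RE = 0.1808·OE + 0.8192·AE;  Cal = (6.9·ABW + 4·(RE−0.1))·FG·3.55
ABW = (1.056 − 1.009)·131.25·0.79/1.009 = 4.8298
OE = 259 − 259/1.056 = 13.7348 °P
AE = 259 − 259/1.009 = 2.3102 °P
RE = 0.1808·13.7348 + 0.8192·2.3102 = 4.3758 °P
Cal = (6.9·4.8298 + 4·(4.3758−0.1))·1.009·3.55

180.6344 kcal


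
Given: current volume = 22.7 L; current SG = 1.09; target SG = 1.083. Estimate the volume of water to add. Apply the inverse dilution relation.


V_water = V·((SG_curr − 1)/(SG_target − 1) − 1)
V_water = 22.7·((1.09 − 1)/(1.083 − 1) − 1)

1.9145 L


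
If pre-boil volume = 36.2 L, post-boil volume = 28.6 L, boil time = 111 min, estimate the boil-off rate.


rate = (V_pre − V_post) / (t_min/60)
rate = (36.2 − 28.6) / (111/60)

4.1081 L/hr


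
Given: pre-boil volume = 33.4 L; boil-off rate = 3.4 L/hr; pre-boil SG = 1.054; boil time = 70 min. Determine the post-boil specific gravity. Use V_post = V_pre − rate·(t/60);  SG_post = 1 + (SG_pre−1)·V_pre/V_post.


V_post = 33.4 − 3.4·(70/60) = 29.4333
SG_post = 1 + (1.054 − 1)·33.4/29.4333

1.0613


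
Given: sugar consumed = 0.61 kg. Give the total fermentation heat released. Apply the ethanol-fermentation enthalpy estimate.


Q = m_sugar · 590 kJ/kg
Q = 0.61 · 590

359.9000 kJ


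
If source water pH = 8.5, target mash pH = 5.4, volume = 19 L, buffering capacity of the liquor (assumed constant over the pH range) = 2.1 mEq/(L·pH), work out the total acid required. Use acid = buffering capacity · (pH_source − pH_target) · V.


acid = 2.1 · (8.5 − 5.4) · 19

123.6900 mEq


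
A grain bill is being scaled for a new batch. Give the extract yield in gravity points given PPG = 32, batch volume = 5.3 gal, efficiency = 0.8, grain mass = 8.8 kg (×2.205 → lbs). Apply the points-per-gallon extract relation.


points = lbs × PPG × eff / vol
lbs = 8.8 × 2.205 = 19.4040
points = 19.4040 × 32 × 0.8 / 5.3

93.7250 points


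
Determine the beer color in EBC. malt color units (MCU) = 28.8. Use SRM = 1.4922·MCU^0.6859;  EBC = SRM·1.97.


SRM = 1.4922·28.8^0.6859 = 14.9563
EBC = 14.9563·1.97

29.4639 EBC


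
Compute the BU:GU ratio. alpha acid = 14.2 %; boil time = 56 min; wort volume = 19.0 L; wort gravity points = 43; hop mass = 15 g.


U = 1.65·0.000125^(GP/1000)·(1−e^(−0.04t))/4.15;  IBU = (α/100)·m·U·1000/V;  BU:GU = IBU/GP
U = 1.65·0.000125^(43/1000)·(1−e^(−0.04·56))/4.15 = 0.2414
IBU = (14.2/100)·15·0.2414·1000/19.0 = 27.0610
BU:GU = 27.0610/43

0.6293


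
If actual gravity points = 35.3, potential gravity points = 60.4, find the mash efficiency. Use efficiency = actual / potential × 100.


efficiency = 35.3 / 60.4 × 100

58.4437 %


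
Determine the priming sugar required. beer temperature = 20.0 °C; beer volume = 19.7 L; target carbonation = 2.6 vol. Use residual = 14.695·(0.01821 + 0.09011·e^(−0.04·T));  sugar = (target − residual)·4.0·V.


residual = 14.695·(0.01821 + 0.09011·e^(−0.04·20.0)) = 0.8626
sugar = (2.6 − 0.8626)·4.0·19.7

136.9085 g


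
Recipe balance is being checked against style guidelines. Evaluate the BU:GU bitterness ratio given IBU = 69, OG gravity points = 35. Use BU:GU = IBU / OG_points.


BU:GU = 69 / 35

1.9714


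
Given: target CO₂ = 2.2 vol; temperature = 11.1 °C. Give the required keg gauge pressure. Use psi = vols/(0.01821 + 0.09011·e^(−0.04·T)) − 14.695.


psi = 2.2/(0.01821 + 0.09011·e^(−0.04·11.1)) − 14.695

14.2476 psi


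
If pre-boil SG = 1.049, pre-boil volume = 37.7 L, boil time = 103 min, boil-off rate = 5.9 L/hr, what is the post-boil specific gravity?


V_post = V_pre − rate·(t/60);  SG_post = 1 + (SG_pre−1)·V_pre/V_post
V_post = 37.7 − 5.9·(103/60) = 27.5717
SG_post = 1 + (1.049 − 1)·37.7/27.5717

1.0670


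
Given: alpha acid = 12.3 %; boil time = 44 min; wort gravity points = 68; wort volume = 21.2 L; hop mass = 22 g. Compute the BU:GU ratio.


U = 1.65·0.000125^(GP/1000)·(1−e^(−0.04t))/4.15;  IBU = (α/100)·m·U·1000/V;  BU:GU = IBU/GP
U = 1.65·0.000125^(68/1000)·(1−e^(−0.04·44))/4.15 = 0.1787
IBU = (12.3/100)·22·0.1787·1000/21.2 = 22.8047
BU:GU = 22.8047/68

0.3354


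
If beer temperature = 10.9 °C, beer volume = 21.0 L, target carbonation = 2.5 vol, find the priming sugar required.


residual = 14.695·(0.01821 + 0.09011·e^(−0.04·T));  sugar = (target − residual)·4.0·V
residual = 14.695·(0.01821 + 0.09011·e^(−0.04·10.9)) = 1.1238
sugar = (2.5 − 1.1238)·4.0·21.0

115.5987 g


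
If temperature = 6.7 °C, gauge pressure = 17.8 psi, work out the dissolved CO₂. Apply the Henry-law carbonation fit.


vols = (P + 14.695)·(0.01821 + 0.09011·e^(−0.04·T))
vols = (17.8 + 14.695)·(0.01821 + 0.09011·e^(−0.04·6.7))

2.8315 volumes


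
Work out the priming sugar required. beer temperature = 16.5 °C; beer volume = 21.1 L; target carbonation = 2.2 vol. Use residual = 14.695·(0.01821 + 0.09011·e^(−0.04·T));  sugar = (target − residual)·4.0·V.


residual = 14.695·(0.01821 + 0.09011·e^(−0.04·16.5)) = 0.9520
sugar = (2.2 − 0.9520)·4.0·21.1

105.3318 g


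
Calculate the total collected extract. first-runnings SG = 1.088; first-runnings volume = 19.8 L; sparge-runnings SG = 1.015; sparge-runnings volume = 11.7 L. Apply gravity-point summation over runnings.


total = Σ (SG_i − 1)·1000·V_i
first = (1.088 − 1)·1000·19.8 = 1742.4000
sparge = (1.015 − 1)·1000·11.7 = 175.5000
total = 1742.4000 + 175.5000

1917.9000 gravity·L


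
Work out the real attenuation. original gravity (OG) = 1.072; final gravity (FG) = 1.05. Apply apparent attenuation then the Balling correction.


AA = (OG−FG)/(OG−1)·100;  RA = AA·0.8192
AA = (1.072 − 1.05)/(1.072 − 1)·100 = 30.5556
RA = 30.5556·0.8192

25.0311 %


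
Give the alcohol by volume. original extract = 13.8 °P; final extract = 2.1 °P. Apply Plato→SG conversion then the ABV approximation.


SG = 259/(259 − P);  ABV = (OG − FG)·131.25
OG = 259/(259 − 13.8) = 1.0563
FG = 259/(259 − 2.1) = 1.0082
ABV = (1.0563 − 1.0082)·131.25

6.3139 % ABV


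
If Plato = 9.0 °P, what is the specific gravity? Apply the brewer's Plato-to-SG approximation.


SG = 259/(259 − P)
SG = 259/(259 − 9.0)

1.0360


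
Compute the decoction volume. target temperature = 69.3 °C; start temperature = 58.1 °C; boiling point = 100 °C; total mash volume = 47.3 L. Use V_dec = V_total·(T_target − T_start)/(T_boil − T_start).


V_dec = 47.3·(69.3 − 58.1)/(100 − 58.1)

12.6434 L


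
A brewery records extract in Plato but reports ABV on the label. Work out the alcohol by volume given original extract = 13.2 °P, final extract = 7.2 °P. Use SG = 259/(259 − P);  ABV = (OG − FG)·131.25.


OG = 259/(259 − 13.2) = 1.0537
FG = 259/(259 − 7.2) = 1.0286
ABV = (1.0537 − 1.0286)·131.25

3.2954 % ABV


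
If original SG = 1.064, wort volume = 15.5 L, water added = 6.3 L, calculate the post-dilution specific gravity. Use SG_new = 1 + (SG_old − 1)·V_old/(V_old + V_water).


pts = (1.064 − 1)·1000·15.5/(15.5 + 6.3) = 45.5046
SG_new = 1 + 45.5046/1000

1.0455


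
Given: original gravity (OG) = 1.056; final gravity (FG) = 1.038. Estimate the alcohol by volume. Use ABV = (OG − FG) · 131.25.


ABV = (1.056 − 1.038) · 131.25

2.3625 % ABV


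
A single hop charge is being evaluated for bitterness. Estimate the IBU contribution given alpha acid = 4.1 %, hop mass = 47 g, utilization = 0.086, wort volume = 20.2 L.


IBU = (α/100)·mass·U·1000 / V
IBU = (4.1/100)·47·0.086·1000 / 20.2

8.2041 IBU


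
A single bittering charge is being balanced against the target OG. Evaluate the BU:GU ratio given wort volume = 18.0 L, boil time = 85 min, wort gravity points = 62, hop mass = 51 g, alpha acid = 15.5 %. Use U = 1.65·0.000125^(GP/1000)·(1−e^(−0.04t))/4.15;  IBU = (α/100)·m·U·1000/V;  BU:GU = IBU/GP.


U = 1.65·0.000125^(62/1000)·(1−e^(−0.04·85))/4.15 = 0.2201
IBU = (15.5/100)·51·0.2201·1000/18.0 = 96.6791
BU:GU = 96.6791/62

1.5593


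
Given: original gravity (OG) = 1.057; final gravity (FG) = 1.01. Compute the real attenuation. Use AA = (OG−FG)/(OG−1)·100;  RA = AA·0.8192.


AA = (1.057 − 1.01)/(1.057 − 1)·100 = 82.4561
RA = 82.4561·0.8192

67.5481 %


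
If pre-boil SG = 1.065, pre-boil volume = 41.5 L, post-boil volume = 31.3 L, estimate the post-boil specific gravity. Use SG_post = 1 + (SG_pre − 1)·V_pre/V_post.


pts_pre = (1.065 − 1)·1000 = 65.0000
pts_post = 65.0000·41.5/31.3 = 86.1821
SG_post = 1 + 86.1821/1000

1.0862


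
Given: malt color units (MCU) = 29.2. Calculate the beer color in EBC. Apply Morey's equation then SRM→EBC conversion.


SRM = 1.4922·MCU^0.6859;  EBC = SRM·1.97
SRM = 1.4922·29.2^0.6859 = 15.0985
EBC = 15.0985·1.97

29.7440 EBC


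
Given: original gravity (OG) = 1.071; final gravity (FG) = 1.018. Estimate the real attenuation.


AA = (OG−FG)/(OG−1)·100;  RA = AA·0.8192
AA = (1.071 − 1.018)/(1.071 − 1)·100 = 74.6479
RA = 74.6479·0.8192

61.1515 %


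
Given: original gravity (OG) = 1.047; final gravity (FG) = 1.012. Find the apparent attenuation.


AA = (OG − FG)/(OG − 1) · 100
AA = (1.047 − 1.012)/(1.047 − 1) · 100

74.4681 %


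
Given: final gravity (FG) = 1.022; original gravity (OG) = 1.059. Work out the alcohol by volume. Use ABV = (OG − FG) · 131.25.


ABV = (1.059 − 1.022) · 131.25

4.8562 % ABV


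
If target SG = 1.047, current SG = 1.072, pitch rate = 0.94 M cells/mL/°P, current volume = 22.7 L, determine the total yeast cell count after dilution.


V_w = V·((SG_c−1)/(SG_t−1)−1);  °P = 259 − 259/SG_t;  cells = rate·(V+V_w)·°P
V_w = 22.7·((1.072−1)/(1.047−1)−1) = 12.0745
V_final = 22.7 + 12.0745 = 34.7745
°P = 259 − 259/1.047 = 11.6266
cells = 0.94·34.7745·11.6266

380.0487 billion cells


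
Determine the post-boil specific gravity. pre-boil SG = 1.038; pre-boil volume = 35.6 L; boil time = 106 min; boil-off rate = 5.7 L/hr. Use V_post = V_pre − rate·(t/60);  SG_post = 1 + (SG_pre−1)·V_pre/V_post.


V_post = 35.6 − 5.7·(106/60) = 25.5300
SG_post = 1 + (1.038 − 1)·35.6/25.5300

1.0530


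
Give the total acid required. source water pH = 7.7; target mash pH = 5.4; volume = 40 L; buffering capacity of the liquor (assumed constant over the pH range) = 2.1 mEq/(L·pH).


acid = buffering capacity · (pH_source − pH_target) · V
acid = 2.1 · (7.7 − 5.4) · 40

193.2000 mEq


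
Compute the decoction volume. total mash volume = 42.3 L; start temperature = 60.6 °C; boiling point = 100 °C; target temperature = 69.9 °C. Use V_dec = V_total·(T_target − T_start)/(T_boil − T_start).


V_dec = 42.3·(69.9 − 60.6)/(100 − 60.6)

9.9845 L


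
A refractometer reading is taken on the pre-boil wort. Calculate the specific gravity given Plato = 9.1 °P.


SG = 259/(259 − P)
SG = 259/(259 − 9.1)

1.0364


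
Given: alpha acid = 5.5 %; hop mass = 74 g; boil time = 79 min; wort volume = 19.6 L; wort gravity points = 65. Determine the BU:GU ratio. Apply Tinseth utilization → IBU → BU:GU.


U = 1.65·0.000125^(GP/1000)·(1−e^(−0.04t))/4.15;  IBU = (α/100)·m·U·1000/V;  BU:GU = IBU/GP
U = 1.65·0.000125^(65/1000)·(1−e^(−0.04·79))/4.15 = 0.2123
IBU = (5.5/100)·74·0.2123·1000/19.6 = 44.0804
BU:GU = 44.0804/65

0.6782


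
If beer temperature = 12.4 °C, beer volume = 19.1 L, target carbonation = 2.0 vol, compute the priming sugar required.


residual = 14.695·(0.01821 + 0.09011·e^(−0.04·T));  sugar = (target − residual)·4.0·V
residual = 14.695·(0.01821 + 0.09011·e^(−0.04·12.4)) = 1.0740
sugar = (2.0 − 1.0740)·4.0·19.1

70.7493 g


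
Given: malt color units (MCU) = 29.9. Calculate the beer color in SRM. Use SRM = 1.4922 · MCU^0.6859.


SRM = 1.4922 · 29.9^0.6859

15.3458 SRM


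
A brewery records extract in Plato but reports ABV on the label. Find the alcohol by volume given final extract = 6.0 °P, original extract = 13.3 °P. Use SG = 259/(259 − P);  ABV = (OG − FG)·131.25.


OG = 259/(259 − 13.3) = 1.0541
FG = 259/(259 − 6.0) = 1.0237
ABV = (1.0541 − 1.0237)·131.25

3.9921 % ABV


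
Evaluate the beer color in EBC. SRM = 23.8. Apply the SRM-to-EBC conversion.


EBC = SRM · 1.97
EBC = 23.8 · 1.97

46.8860 EBC


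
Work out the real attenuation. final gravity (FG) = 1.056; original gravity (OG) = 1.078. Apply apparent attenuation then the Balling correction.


AA = (OG−FG)/(OG−1)·100;  RA = AA·0.8192
AA = (1.078 − 1.056)/(1.078 − 1)·100 = 28.2051
RA = 28.2051·0.8192

23.1056 %


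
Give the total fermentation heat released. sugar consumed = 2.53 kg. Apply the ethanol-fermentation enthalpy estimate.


Q = m_sugar · 590 kJ/kg
Q = 2.53 · 590

1492.7000 kJ


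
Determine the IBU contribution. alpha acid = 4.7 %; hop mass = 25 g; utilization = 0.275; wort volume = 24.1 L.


IBU = (α/100)·mass·U·1000 / V
IBU = (4.7/100)·25·0.275·1000 / 24.1

13.4077 IBU


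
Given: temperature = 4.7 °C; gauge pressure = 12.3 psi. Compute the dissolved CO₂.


vols = (P + 14.695)·(0.01821 + 0.09011·e^(−0.04·T))
vols = (12.3 + 14.695)·(0.01821 + 0.09011·e^(−0.04·4.7))

2.5072 volumes


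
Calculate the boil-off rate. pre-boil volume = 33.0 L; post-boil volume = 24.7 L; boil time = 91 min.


rate = (V_pre − V_post) / (t_min/60)
rate = (33.0 − 24.7) / (91/60)

5.4725 L/hr


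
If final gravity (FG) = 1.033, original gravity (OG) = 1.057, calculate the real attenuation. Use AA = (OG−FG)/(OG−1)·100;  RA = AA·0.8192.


AA = (1.057 − 1.033)/(1.057 − 1)·100 = 42.1053
RA = 42.1053·0.8192

34.4926 %


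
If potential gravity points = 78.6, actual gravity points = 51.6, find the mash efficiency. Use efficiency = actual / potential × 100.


efficiency = 51.6 / 78.6 × 100

65.6489 %


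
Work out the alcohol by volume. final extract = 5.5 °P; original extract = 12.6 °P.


SG = 259/(259 − P);  ABV = (OG − FG)·131.25
OG = 259/(259 − 12.6) = 1.0511
FG = 259/(259 − 5.5) = 1.0217
ABV = (1.0511 − 1.0217)·131.25

3.8640 % ABV


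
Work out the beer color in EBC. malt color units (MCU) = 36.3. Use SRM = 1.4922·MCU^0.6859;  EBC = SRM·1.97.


SRM = 1.4922·36.3^0.6859 = 17.5294
EBC = 17.5294·1.97

34.5329 EBC


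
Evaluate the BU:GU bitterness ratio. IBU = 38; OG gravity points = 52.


BU:GU = IBU / OG_points
BU:GU = 38 / 52

0.7308


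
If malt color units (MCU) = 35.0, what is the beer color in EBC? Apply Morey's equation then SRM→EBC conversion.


SRM = 1.4922·MCU^0.6859;  EBC = SRM·1.97
SRM = 1.4922·35.0^0.6859 = 17.0963
EBC = 17.0963·1.97

33.6798 EBC


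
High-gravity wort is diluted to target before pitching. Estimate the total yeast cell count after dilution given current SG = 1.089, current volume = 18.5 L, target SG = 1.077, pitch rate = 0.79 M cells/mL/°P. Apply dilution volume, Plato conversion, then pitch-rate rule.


V_w = V·((SG_c−1)/(SG_t−1)−1);  °P = 259 − 259/SG_t;  cells = rate·(V+V_w)·°P
V_w = 18.5·((1.089−1)/(1.077−1)−1) = 2.8831
V_final = 18.5 + 2.8831 = 21.3831
°P = 259 − 259/1.077 = 18.5172
cells = 0.79·21.3831·18.5172

312.8044 billion cells


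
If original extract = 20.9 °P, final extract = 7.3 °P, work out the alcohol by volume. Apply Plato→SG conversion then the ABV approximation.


SG = 259/(259 − P);  ABV = (OG − FG)·131.25
OG = 259/(259 − 20.9) = 1.0878
FG = 259/(259 − 7.3) = 1.0290
ABV = (1.0878 − 1.0290)·131.25

7.7143 % ABV


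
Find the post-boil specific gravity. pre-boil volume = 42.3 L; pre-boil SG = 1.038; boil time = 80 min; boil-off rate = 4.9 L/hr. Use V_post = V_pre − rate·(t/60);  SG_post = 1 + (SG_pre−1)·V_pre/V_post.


V_post = 42.3 − 4.9·(80/60) = 35.7667
SG_post = 1 + (1.038 − 1)·42.3/35.7667

1.0449


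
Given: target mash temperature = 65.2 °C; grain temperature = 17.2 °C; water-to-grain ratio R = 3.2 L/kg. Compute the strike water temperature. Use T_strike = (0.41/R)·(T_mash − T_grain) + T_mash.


T_strike = (0.41/3.2)·(65.2 − 17.2) + 65.2

71.3500 °C


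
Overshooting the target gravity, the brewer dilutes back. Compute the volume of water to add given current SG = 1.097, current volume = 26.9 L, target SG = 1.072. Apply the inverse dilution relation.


V_water = V·((SG_curr − 1)/(SG_target − 1) − 1)
V_water = 26.9·((1.097 − 1)/(1.072 − 1) − 1)

9.3403 L


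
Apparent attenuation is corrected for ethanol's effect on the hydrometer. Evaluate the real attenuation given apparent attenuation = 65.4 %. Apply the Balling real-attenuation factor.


RA = AA · 0.8192
RA = 65.4 · 0.8192

53.5757 %


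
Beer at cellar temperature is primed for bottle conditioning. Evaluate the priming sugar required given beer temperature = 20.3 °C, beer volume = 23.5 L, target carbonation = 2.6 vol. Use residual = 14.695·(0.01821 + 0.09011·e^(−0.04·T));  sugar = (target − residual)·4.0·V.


residual = 14.695·(0.01821 + 0.09011·e^(−0.04·20.3)) = 0.8555
sugar = (2.6 − 0.8555)·4.0·23.5

163.9844 g


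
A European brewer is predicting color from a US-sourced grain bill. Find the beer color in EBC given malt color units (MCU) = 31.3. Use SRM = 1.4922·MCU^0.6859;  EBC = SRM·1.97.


SRM = 1.4922·31.3^0.6859 = 15.8351
EBC = 15.8351·1.97

31.1952 EBC


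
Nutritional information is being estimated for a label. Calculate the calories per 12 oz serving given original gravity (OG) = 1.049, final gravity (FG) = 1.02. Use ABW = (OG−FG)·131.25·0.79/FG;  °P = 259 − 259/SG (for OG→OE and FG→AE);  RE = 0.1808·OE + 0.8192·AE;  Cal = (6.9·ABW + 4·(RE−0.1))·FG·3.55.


ABW = (1.049 − 1.02)·131.25·0.79/1.02 = 2.9480
OE = 259 − 259/1.049 = 12.0982 °P
AE = 259 − 259/1.02 = 5.0784 °P
RE = 0.1808·12.0982 + 0.8192·5.0784 = 6.3476 °P
Cal = (6.9·2.9480 + 4·(6.3476−0.1))·1.02·3.55

164.1452 kcal


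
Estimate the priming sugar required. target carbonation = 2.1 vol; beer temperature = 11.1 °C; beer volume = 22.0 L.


residual = 14.695·(0.01821 + 0.09011·e^(−0.04·T));  sugar = (target − residual)·4.0·V
residual = 14.695·(0.01821 + 0.09011·e^(−0.04·11.1)) = 1.1170
sugar = (2.1 − 1.1170)·4.0·22.0

86.5037 g


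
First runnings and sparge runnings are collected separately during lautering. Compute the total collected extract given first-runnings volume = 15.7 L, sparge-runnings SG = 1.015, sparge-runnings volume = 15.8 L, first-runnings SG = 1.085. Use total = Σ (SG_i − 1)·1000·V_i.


first = (1.085 − 1)·1000·15.7 = 1334.5000
sparge = (1.015 − 1)·1000·15.8 = 237.0000
total = 1334.5000 + 237.0000

1571.5000 gravity·L


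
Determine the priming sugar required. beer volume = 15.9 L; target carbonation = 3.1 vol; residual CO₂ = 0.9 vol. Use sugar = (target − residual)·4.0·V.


sugar = (3.1 − 0.9)·4.0·15.9

139.9200 g


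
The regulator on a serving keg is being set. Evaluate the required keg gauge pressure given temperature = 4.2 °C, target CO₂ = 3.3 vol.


psi = vols/(0.01821 + 0.09011·e^(−0.04·T)) − 14.695
psi = 3.3/(0.01821 + 0.09011·e^(−0.04·4.2)) − 14.695

20.2682 psi


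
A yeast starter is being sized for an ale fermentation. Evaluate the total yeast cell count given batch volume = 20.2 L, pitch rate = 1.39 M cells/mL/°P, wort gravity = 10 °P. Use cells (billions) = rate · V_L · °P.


cells = 1.39 · 20.2 · 10

280.7800 billion cells


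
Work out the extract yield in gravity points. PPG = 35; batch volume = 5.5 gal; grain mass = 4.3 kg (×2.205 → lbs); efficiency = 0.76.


points = lbs × PPG × eff / vol
lbs = 4.3 × 2.205 = 9.4815
points = 9.4815 × 35 × 0.76 / 5.5

45.8560 points


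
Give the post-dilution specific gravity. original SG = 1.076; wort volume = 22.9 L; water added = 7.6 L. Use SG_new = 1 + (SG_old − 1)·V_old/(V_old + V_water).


pts = (1.076 − 1)·1000·22.9/(22.9 + 7.6) = 57.0623
SG_new = 1 + 57.0623/1000

1.0571


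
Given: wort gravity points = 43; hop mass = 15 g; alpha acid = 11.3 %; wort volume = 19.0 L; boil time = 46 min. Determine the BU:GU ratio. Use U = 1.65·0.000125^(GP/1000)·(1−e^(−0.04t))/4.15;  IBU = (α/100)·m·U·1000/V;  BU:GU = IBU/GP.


U = 1.65·0.000125^(43/1000)·(1−e^(−0.04·46))/4.15 = 0.2272
IBU = (11.3/100)·15·0.2272·1000/19.0 = 20.2726
BU:GU = 20.2726/43

0.4715


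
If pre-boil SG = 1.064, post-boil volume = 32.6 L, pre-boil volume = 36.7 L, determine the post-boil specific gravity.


SG_post = 1 + (SG_pre − 1)·V_pre/V_post
pts_pre = (1.064 − 1)·1000 = 64.0000
pts_post = 64.0000·36.7/32.6 = 72.0491
SG_post = 1 + 72.0491/1000

1.0720


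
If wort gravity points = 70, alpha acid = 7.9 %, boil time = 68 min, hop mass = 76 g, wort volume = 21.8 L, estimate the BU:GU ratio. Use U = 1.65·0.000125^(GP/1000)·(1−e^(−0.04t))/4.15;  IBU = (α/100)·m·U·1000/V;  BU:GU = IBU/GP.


U = 1.65·0.000125^(70/1000)·(1−e^(−0.04·68))/4.15 = 0.1980
IBU = (7.9/100)·76·0.1980·1000/21.8 = 54.5267
BU:GU = 54.5267/70

0.7790


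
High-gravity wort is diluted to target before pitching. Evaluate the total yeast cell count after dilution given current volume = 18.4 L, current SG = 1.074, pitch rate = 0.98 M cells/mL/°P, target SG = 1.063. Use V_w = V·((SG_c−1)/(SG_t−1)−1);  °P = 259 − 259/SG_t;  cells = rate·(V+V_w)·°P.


V_w = 18.4·((1.074−1)/(1.063−1)−1) = 3.2127
V_final = 18.4 + 3.2127 = 21.6127
°P = 259 − 259/1.063 = 15.3500
cells = 0.98·21.6127·15.3500

325.1188 billion cells


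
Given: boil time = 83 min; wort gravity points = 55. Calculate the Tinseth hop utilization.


U = 1.65·0.000125^(GP/1000) · (1 − e^(−0.04·t))/4.15
bigness = 1.65·0.000125^(55/1000) = 1.0065
boil_factor = (1 − e^(−0.04·83))/4.15 = 0.2323
U = 1.0065 · 0.2323

0.2338


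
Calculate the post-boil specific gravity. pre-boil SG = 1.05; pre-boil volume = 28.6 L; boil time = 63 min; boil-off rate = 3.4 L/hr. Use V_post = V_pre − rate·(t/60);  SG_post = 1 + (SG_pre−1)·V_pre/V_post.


V_post = 28.6 − 3.4·(63/60) = 25.0300
SG_post = 1 + (1.05 − 1)·28.6/25.0300

1.0571


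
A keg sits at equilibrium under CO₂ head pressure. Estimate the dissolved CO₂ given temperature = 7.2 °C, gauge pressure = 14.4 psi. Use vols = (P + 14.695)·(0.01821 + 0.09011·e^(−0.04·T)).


vols = (14.4 + 14.695)·(0.01821 + 0.09011·e^(−0.04·7.2))

2.4955 volumes


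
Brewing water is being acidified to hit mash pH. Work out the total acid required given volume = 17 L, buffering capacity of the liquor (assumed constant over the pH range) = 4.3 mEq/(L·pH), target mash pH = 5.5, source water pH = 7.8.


acid = buffering capacity · (pH_source − pH_target) · V
acid = 4.3 · (7.8 − 5.5) · 17

168.1300 mEq


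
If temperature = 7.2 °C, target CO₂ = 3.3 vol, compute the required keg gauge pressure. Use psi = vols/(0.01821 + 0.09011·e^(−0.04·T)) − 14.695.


psi = 3.3/(0.01821 + 0.09011·e^(−0.04·7.2)) − 14.695

23.7795 psi


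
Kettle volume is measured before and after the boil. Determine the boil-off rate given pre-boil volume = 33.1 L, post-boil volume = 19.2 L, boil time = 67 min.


rate = (V_pre − V_post) / (t_min/60)
rate = (33.1 − 19.2) / (67/60)

12.4478 L/hr


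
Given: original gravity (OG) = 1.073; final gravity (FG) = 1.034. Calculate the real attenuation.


AA = (OG−FG)/(OG−1)·100;  RA = AA·0.8192
AA = (1.073 − 1.034)/(1.073 − 1)·100 = 53.4247
RA = 53.4247·0.8192

43.7655 %


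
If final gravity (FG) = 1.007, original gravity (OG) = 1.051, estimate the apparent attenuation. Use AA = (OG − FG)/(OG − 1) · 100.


AA = (1.051 − 1.007)/(1.051 − 1) · 100

86.2745 %


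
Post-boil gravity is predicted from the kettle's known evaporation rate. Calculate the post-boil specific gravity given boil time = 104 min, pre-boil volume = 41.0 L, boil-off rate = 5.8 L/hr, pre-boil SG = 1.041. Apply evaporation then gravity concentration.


V_post = V_pre − rate·(t/60);  SG_post = 1 + (SG_pre−1)·V_pre/V_post
V_post = 41.0 − 5.8·(104/60) = 30.9467
SG_post = 1 + (1.041 − 1)·41.0/30.9467

1.0543


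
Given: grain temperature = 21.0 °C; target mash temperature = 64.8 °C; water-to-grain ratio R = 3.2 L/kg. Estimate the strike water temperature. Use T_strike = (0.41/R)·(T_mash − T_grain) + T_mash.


T_strike = (0.41/3.2)·(64.8 − 21.0) + 64.8

70.4119 °C


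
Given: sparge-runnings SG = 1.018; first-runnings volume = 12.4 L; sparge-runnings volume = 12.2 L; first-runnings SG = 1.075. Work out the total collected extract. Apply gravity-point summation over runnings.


total = Σ (SG_i − 1)·1000·V_i
first = (1.075 − 1)·1000·12.4 = 930.0000
sparge = (1.018 − 1)·1000·12.2 = 219.6000
total = 930.0000 + 219.6000

1149.6000 gravity·L


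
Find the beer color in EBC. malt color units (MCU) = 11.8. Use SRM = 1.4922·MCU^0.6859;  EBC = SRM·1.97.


SRM = 1.4922·11.8^0.6859 = 8.1102
EBC = 8.1102·1.97

15.9771 EBC


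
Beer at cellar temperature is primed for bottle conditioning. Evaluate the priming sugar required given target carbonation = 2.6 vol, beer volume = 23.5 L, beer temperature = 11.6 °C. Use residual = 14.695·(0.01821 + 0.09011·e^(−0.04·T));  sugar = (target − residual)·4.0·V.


residual = 14.695·(0.01821 + 0.09011·e^(−0.04·11.6)) = 1.1002
sugar = (2.6 − 1.1002)·4.0·23.5

140.9827 g


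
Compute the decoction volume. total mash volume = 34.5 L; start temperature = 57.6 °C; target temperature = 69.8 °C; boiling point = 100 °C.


V_dec = V_total·(T_target − T_start)/(T_boil − T_start)
V_dec = 34.5·(69.8 − 57.6)/(100 − 57.6)

9.9269 L


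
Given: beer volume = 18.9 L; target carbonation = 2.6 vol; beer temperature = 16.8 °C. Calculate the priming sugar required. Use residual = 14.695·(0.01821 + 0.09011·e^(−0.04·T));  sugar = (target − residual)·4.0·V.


residual = 14.695·(0.01821 + 0.09011·e^(−0.04·16.8)) = 0.9438
sugar = (2.6 − 0.9438)·4.0·18.9

125.2065 g


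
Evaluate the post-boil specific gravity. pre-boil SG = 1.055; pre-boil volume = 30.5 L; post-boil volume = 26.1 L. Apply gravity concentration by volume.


SG_post = 1 + (SG_pre − 1)·V_pre/V_post
pts_pre = (1.055 − 1)·1000 = 55.0000
pts_post = 55.0000·30.5/26.1 = 64.2720
SG_post = 1 + 64.2720/1000

1.0643


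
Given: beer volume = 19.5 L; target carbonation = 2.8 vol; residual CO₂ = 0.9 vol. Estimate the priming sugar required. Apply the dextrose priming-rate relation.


sugar = (target − residual)·4.0·V
sugar = (2.8 − 0.9)·4.0·19.5

148.2000 g


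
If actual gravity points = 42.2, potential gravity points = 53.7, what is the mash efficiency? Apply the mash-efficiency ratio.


efficiency = actual / potential × 100
efficiency = 42.2 / 53.7 × 100

78.5847 %


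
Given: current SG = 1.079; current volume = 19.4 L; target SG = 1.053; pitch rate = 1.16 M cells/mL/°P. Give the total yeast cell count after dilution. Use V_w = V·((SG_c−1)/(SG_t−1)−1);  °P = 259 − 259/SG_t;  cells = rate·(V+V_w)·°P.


V_w = 19.4·((1.079−1)/(1.053−1)−1) = 9.5170
V_final = 19.4 + 9.5170 = 28.9170
°P = 259 − 259/1.053 = 13.0361
cells = 1.16·28.9170·13.0361

437.2786 billion cells


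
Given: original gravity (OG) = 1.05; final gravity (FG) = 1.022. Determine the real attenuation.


AA = (OG−FG)/(OG−1)·100;  RA = AA·0.8192
AA = (1.05 − 1.022)/(1.05 − 1)·100 = 56.0000
RA = 56.0000·0.8192

45.8752 %


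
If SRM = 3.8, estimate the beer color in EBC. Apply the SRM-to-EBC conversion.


EBC = SRM · 1.97
EBC = 3.8 · 1.97

7.4860 EBC


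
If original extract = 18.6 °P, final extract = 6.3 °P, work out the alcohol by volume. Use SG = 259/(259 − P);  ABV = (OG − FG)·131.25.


OG = 259/(259 − 18.6) = 1.0774
FG = 259/(259 − 6.3) = 1.0249
ABV = (1.0774 − 1.0249)·131.25

6.8828 % ABV


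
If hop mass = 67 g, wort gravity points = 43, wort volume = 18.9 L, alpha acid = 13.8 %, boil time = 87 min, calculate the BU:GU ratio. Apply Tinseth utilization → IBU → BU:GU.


U = 1.65·0.000125^(GP/1000)·(1−e^(−0.04t))/4.15;  IBU = (α/100)·m·U·1000/V;  BU:GU = IBU/GP
U = 1.65·0.000125^(43/1000)·(1−e^(−0.04·87))/4.15 = 0.2618
IBU = (13.8/100)·67·0.2618·1000/18.9 = 128.0870
BU:GU = 128.0870/43

2.9788
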